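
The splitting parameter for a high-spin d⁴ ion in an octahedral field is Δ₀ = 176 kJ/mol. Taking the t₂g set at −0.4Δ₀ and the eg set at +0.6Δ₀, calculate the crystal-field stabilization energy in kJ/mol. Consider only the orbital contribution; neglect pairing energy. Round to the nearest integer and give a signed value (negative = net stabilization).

-106

The d⁴ electrons fill as t₂g³ eg¹.
The orbital stabilization is -0.6Δ₀ = -0.6 × 176 = -106 kJ/mol.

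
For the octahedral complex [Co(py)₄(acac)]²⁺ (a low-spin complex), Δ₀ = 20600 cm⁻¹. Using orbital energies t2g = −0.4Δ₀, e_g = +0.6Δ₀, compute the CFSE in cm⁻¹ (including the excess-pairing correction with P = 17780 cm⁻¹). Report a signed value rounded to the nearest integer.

Ligand charges: 4×(+0) from py and 1×(-1) from acac⁻ sum to -1; with overall charge +2, Co is +3.
Group 9 minus oxidation state +3 gives a d⁶ configuration for Co³⁺.
Configuration: t2g^6 e_g^0.
CFSE(orbital) = 6×(-0.4Δ₀) + 0×(0.6Δ₀) = -2.4Δ₀; with Δ₀ = 20600 cm⁻¹ that is -49440 cm⁻¹.
High-spin d⁶ would be t2g^4 e_g^2 with 1 pair; low-spin has 3, so 2 excess pairs cost +2P = +35560 cm⁻¹.
Net CFSE = -49440 + 35560 = -13880 cm⁻¹.

-13880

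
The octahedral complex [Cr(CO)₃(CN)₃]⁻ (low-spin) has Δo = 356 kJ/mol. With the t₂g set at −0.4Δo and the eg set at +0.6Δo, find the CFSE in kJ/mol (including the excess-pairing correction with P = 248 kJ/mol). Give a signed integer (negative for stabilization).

-322

Ligand charges: 3×(+0) from CO and 3×(-1) from CN⁻ sum to -3; with overall charge -1, Cr is +2.
Group 6 minus oxidation state +2 gives a d⁴ configuration for Cr²⁺.
Electron filling gives t₂g⁴ eg⁰.
Orbital CFSE = 4(-0.4) + 0(0.6) = -1.6Δo = -1.6 × 356 = -570 kJ/mol.
Relative to high-spin t₂g³ eg¹ (0 paired), the low-spin configuration has 1 additional pair, contributing +1 × 248 = +248 kJ/mol.
Combining: -570 + 248 = -322 kJ/mol.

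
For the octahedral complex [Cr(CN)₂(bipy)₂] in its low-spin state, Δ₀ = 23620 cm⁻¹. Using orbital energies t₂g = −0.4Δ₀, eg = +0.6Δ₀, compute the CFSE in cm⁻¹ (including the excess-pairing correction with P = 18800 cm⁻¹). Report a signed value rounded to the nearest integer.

-18992

Ligand charges: 2×(-1) from CN⁻ and 2×(+0) from bipy sum to -2; with overall charge +0, Cr is +2.
Cr²⁺: group 6, so d-count = 6 − 2 = 4.
The d⁴ electrons fill as t₂g⁴ eg⁰.
The orbital stabilization is -1.6Δ₀ = -1.6 × 23620 = -37792 cm⁻¹.
Pairing penalty: 1 pair vs 0 in the high-spin reference → 1 extra × P = 18800 cm⁻¹.
Net CFSE = -37792 + 18800 = -18992 cm⁻¹.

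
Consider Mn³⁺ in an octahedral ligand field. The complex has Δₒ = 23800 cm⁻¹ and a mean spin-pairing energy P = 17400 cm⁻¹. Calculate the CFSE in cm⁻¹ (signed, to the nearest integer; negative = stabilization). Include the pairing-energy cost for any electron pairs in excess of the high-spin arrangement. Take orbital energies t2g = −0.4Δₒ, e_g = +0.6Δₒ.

Group 7 minus oxidation state +3 gives a d⁴ configuration for Mn³⁺.
Here Δₒ > P (23800 > 17400), so the low-spin state is favoured.
That gives t2g^4 e_g^0.
Orbital CFSE = -1.6Δₒ = -1.6 × 23800 = -38080 cm⁻¹.
Excess pairs vs high-spin: 1 − 0 = 1; pairing cost = +17400 cm⁻¹.
Net CFSE = -38080 + 17400 = -20680 cm⁻¹.

-20680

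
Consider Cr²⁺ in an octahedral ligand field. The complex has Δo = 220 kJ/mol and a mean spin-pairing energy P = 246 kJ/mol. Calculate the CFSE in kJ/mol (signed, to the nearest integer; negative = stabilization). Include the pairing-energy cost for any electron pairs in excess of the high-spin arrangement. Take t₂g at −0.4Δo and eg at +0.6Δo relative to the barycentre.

-132

Cr²⁺: group 6, so d-count = 6 − 2 = 4.
Here Δo < P (220 < 246), so the high-spin state is favoured.
Configuration: t₂g³ eg¹.
Orbital CFSE = -0.6Δo = -0.6 × 220 = -132 kJ/mol.
High-spin has no excess pairs, so no pairing correction applies.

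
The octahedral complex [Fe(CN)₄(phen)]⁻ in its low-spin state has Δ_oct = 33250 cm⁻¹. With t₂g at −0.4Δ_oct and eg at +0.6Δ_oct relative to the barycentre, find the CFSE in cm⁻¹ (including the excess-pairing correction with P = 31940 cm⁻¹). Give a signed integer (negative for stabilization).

-2620

Ligand charges: 4×(-1) from CN⁻ and 1×(+0) from phen sum to -4; with overall charge -1, Fe is +3.
Fe sits in group 8; removing 3 electrons leaves Fe³⁺ with 8 − 3 = 5 d electrons.
Electron filling gives t₂g⁵ eg⁰.
The orbital stabilization is -2.0Δ_oct = -2.0 × 33250 = -66500 cm⁻¹.
Relative to high-spin t₂g³ eg² (0 paired), the low-spin configuration has 2 additional pairs, contributing +2 × 31940 = +63880 cm⁻¹.
Combining: -66500 + 63880 = -2620 cm⁻¹.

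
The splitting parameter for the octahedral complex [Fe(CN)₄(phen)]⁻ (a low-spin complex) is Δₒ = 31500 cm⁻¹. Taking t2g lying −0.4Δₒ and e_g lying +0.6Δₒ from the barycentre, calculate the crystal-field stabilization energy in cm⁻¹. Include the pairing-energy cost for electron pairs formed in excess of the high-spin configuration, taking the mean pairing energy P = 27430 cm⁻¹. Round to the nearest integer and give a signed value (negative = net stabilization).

-8140

Ligand charges: 4×(-1) from CN⁻ and 1×(+0) from phen sum to -4; with overall charge -1, Fe is +3.
Fe sits in group 8; removing 3 electrons leaves Fe³⁺ with 8 − 3 = 5 d electrons.
Electron filling gives t2g^5 e_g^0.
CFSE(orbital) = 5×(-0.4Δₒ) + 0×(0.6Δₒ) = -2.0Δₒ; with Δₒ = 31500 cm⁻¹ that is -63000 cm⁻¹.
Pairing penalty: 2 pairs vs 0 in the high-spin reference → 2 extra × P = 54860 cm⁻¹.
Net CFSE = -63000 + 54860 = -8140 cm⁻¹.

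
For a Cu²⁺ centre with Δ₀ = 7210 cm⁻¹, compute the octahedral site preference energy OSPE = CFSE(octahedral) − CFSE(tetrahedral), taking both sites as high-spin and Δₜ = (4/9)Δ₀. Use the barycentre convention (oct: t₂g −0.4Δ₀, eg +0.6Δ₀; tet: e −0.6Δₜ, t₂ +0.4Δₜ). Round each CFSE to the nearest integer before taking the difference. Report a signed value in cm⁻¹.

-3044

Group 11 minus oxidation state +2 gives a d⁹ configuration for Cu²⁺.
Octahedral high-spin t₂g⁶ eg³: CFSE = -0.6 × 7210 = -4326 cm⁻¹.
In a tetrahedral site the filling is e⁴ t₂⁵: CFSE(tet) = -0.4Δₜ = -0.4 × (4/9)(7210) = -1282 cm⁻¹.
Subtracting, OSPE = -4326 − (-1282) = -3044 cm⁻¹.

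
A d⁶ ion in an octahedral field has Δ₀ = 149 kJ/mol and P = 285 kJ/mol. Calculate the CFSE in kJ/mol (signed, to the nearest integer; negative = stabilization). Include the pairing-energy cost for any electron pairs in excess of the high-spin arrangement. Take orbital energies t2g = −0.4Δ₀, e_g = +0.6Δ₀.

-60

Since Δ₀ = 149 kJ/mol < P = 285 kJ/mol, the complex adopts the high-spin configuration.
Filling d⁶ accordingly: t2g^4 e_g^2.
Orbital CFSE = -0.4Δ₀ = -0.4 × 149 = -60 kJ/mol.
High-spin has no excess pairs, so no pairing correction applies.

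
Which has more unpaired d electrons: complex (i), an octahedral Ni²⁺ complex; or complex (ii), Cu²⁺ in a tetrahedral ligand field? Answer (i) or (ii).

(i): Ni is in group 10, so Ni²⁺ is d⁸ (10 − 2 = 8); t₂g⁶ eg² → 2 unpaired.
(ii): Group 11 minus oxidation state +2 gives a d⁹ configuration for Cu²⁺; With tetrahedral geometry the complex is necessarily high-spin; e^4 t2^5 → 1 unpaired.
So (i) has more unpaired electrons.

(i)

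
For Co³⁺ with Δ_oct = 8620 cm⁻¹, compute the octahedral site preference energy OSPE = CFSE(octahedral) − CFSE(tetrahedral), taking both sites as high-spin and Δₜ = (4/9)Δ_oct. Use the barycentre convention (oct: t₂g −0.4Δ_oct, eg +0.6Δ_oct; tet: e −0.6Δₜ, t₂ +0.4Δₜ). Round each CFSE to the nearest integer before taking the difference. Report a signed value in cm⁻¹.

Co is in group 9, so Co³⁺ is d⁶ (9 − 3 = 6).
Octahedral high-spin t₂g⁴ eg²: CFSE = -0.4 × 8620 = -3448 cm⁻¹.
Tetrahedral e³ t₂³ gives -0.6Δₜ = -0.6 × (4/9) × 8620 = -2299 cm⁻¹.
Subtracting, OSPE = -3448 − (-2299) = -1149 cm⁻¹.

-1149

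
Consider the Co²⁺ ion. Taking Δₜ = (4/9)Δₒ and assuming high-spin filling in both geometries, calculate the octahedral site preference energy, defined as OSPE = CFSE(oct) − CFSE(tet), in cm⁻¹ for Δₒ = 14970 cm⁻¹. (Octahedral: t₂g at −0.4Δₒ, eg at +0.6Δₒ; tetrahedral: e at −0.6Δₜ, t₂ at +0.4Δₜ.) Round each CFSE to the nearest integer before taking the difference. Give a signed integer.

-3992

Co²⁺: group 9, so d-count = 9 − 2 = 7.
Octahedral (high-spin): t₂g⁵ eg², CFSE = 5(−0.4) + 2(+0.6) = -0.8Δₒ = -0.8 × 14970 = -11976 cm⁻¹.
Tetrahedral e⁴ t₂³ gives -1.2Δₜ = -1.2 × (4/9) × 14970 = -7984 cm⁻¹.
OSPE = -11976 − (-7984) = -3992 cm⁻¹.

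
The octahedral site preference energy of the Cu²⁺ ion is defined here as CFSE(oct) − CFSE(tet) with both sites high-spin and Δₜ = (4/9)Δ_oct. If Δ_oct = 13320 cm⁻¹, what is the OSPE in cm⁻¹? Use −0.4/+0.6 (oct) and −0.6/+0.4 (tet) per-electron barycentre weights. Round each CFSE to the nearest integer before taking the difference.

Cu is in group 11, so Cu²⁺ is d⁹ (11 − 2 = 9).
In an octahedral site d⁹ (HS) is t2g^6 e_g^3, giving CFSE(oct) = -0.6Δ_oct = -7992 cm⁻¹.
Tetrahedral: e^4 t2^5, CFSE = 4(−0.6) + 5(+0.4) = -0.4Δₜ = -0.4 × (4/9) × 13320 = -2368 cm⁻¹.
Subtracting, OSPE = -7992 − (-2368) = -5624 cm⁻¹.

-5624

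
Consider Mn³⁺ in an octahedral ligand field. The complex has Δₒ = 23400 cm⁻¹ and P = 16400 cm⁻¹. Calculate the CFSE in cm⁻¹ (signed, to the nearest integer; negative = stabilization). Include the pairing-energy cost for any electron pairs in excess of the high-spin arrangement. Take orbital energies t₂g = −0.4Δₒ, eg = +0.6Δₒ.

Mn is in group 7, so Mn³⁺ is d⁴ (7 − 3 = 4).
Since Δₒ = 23400 cm⁻¹ > P = 16400 cm⁻¹, the complex adopts the low-spin configuration.
Configuration: t₂g⁴ eg⁰.
Orbital CFSE = -1.6Δₒ = -1.6 × 23400 = -37440 cm⁻¹.
Excess pairs vs high-spin: 1 − 0 = 1; pairing cost = +16400 cm⁻¹.
Net CFSE = -37440 + 16400 = -21040 cm⁻¹.

-21040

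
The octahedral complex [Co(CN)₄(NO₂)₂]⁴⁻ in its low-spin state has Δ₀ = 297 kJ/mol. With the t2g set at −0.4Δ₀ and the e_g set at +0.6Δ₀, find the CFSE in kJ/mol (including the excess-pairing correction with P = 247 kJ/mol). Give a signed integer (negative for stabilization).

-288

Ligand charges: 4×(-1) from CN⁻ and 2×(-1) from NO₂⁻ sum to -6; with overall charge -4, Co is +2.
Group 9 minus oxidation state +2 gives a d⁷ configuration for Co²⁺.
Electron filling gives t2g^6 e_g^1.
CFSE(orbital) = 6×(-0.4Δ₀) + 1×(0.6Δ₀) = -1.8Δ₀; with Δ₀ = 297 kJ/mol that is -535 kJ/mol.
High-spin d⁷ would be t2g^5 e_g^2 with 2 pairs; low-spin has 3, so 1 excess pair costs +1P = +247 kJ/mol.
Net CFSE = -535 + 247 = -288 kJ/mol.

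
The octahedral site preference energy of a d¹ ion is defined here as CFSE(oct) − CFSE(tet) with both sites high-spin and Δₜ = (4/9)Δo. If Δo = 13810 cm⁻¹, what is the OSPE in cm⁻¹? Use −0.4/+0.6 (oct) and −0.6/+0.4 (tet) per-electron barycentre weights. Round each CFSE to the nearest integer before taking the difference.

Octahedral high-spin t2g^1 e_g^0: CFSE = -0.4 × 13810 = -5524 cm⁻¹.
Tetrahedral e^1 t2^0 gives -0.6Δₜ = -0.6 × (4/9) × 13810 = -3683 cm⁻¹.
OSPE = CFSE(oct) − CFSE(tet) = -5524 − (-3683) = -1841 cm⁻¹.

-1841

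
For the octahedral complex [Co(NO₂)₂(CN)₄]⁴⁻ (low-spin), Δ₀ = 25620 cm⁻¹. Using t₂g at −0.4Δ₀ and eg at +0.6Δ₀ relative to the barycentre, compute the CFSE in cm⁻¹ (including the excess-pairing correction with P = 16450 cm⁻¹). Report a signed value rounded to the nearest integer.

Ligand charges: 2×(-1) from NO₂⁻ and 4×(-1) from CN⁻ sum to -6; with overall charge -4, Co is +2.
Co sits in group 9; removing 2 electrons leaves Co²⁺ with 9 − 2 = 7 d electrons.
Configuration: t₂g⁶ eg¹.
The orbital stabilization is -1.8Δ₀ = -1.8 × 25620 = -46116 cm⁻¹.
Relative to high-spin t₂g⁵ eg² (2 paired), the low-spin configuration has 1 additional pair, contributing +1 × 16450 = +16450 cm⁻¹.
Combining: -46116 + 16450 = -29666 cm⁻¹.

-29666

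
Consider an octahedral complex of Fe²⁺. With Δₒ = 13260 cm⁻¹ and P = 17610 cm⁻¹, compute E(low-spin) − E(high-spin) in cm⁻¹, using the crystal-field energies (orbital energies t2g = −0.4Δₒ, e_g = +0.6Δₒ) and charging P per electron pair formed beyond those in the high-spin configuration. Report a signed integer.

8700

Fe sits in group 8; removing 2 electrons leaves Fe²⁺ with 8 − 2 = 6 d electrons.
High-spin d⁶ fills as t2g^4 e_g^2 with CFSE 4(−0.4) + 2(+0.6) = -0.4Δₒ = -5304 cm⁻¹.
Low-spin: t2g^6 e_g^0, orbital CFSE = -2.4Δₒ = -31824 cm⁻¹; plus 2 excess pairs × P = +35220 cm⁻¹; total 3396 cm⁻¹.
The difference is 3396 − (-5304) = 8700 cm⁻¹, so high-spin lies lower.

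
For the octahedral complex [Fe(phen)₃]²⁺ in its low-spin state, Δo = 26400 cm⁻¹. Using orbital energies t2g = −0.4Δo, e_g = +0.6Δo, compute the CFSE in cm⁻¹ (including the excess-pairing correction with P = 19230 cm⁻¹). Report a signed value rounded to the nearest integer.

-24900

phen is neutral, so the +2 overall charge sits on Fe: oxidation state +2.
Group 8 minus oxidation state +2 gives a d⁶ configuration for Fe²⁺.
The d⁶ electrons fill as t2g^6 e_g^0.
CFSE(orbital) = 6×(-0.4Δo) + 0×(0.6Δo) = -2.4Δo; with Δo = 26400 cm⁻¹ that is -63360 cm⁻¹.
High-spin d⁶ would be t2g^4 e_g^2 with 1 pair; low-spin has 3, so 2 excess pairs cost +2P = +38460 cm⁻¹.
Combining: -63360 + 38460 = -24900 cm⁻¹.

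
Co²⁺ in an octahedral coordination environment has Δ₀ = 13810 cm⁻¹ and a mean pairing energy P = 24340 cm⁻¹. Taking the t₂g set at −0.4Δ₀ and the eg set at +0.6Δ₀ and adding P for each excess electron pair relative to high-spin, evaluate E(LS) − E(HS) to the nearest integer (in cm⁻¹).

10530

Co is in group 9, so Co²⁺ is d⁷ (9 − 2 = 7).
High-spin d⁷ fills as t₂g⁵ eg² with CFSE 5(−0.4) + 2(+0.6) = -0.8Δ₀ = -11048 cm⁻¹.
For low-spin the configuration is t₂g⁶ eg¹: orbital energy -1.8 × 13810 = -24858 cm⁻¹, and 1 additional pair relative to high-spin adds 24340 cm⁻¹, giving -518 cm⁻¹.
E(LS) − E(HS) = -518 − (-11048) = 10530 cm⁻¹.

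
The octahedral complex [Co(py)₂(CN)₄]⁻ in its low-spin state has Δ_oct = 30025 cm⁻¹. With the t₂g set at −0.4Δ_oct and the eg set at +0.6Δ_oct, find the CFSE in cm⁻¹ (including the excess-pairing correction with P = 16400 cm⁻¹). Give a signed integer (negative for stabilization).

Ligand charges: 2×(+0) from py and 4×(-1) from CN⁻ sum to -4; with overall charge -1, Co is +3.
Co is in group 9, so Co³⁺ is d⁶ (9 − 3 = 6).
Configuration: t₂g⁶ eg⁰.
CFSE(orbital) = 6×(-0.4Δ_oct) + 0×(0.6Δ_oct) = -2.4Δ_oct; with Δ_oct = 30025 cm⁻¹ that is -72060 cm⁻¹.
Relative to high-spin t₂g⁴ eg² (1 paired), the low-spin configuration has 2 additional pairs, contributing +2 × 16400 = +32800 cm⁻¹.
Net CFSE = -72060 + 32800 = -39260 cm⁻¹.

-39260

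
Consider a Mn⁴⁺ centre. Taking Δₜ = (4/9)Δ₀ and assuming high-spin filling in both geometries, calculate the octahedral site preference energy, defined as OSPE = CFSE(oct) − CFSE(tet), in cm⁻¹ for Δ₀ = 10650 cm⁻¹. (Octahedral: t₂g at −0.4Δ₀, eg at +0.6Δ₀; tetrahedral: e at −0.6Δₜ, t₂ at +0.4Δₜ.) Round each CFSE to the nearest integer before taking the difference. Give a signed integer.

-8993

Group 7 minus oxidation state +4 gives a d³ configuration for Mn⁴⁺.
Octahedral high-spin t2g^3 e_g^0: CFSE = -1.2 × 10650 = -12780 cm⁻¹.
Tetrahedral e^2 t2^1 gives -0.8Δₜ = -0.8 × (4/9) × 10650 = -3787 cm⁻¹.
OSPE = -12780 − (-3787) = -8993 cm⁻¹.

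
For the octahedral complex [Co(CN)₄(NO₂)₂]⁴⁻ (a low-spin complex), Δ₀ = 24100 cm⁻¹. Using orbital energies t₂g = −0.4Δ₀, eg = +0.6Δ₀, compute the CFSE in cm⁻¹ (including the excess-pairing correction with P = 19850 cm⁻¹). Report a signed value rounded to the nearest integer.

Ligand charges: 4×(-1) from CN⁻ and 2×(-1) from NO₂⁻ sum to -6; with overall charge -4, Co is +2.
Group 9 minus oxidation state +2 gives a d⁷ configuration for Co²⁺.
Electron filling gives t₂g⁶ eg¹.
CFSE(orbital) = 6×(-0.4Δ₀) + 1×(0.6Δ₀) = -1.8Δ₀; with Δ₀ = 24100 cm⁻¹ that is -43380 cm⁻¹.
Pairing penalty: 3 pairs vs 2 in the high-spin reference → 1 extra × P = 19850 cm⁻¹.
Net CFSE = -43380 + 19850 = -23530 cm⁻¹.

-23530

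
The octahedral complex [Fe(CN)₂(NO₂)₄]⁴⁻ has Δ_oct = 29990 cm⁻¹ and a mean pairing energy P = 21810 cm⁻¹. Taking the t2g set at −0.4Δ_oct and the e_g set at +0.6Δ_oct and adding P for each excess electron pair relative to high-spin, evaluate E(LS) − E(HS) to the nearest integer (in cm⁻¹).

Ligand charges: 2×(-1) from CN⁻ and 4×(-1) from NO₂⁻ sum to -6; with overall charge -4, Fe is +2.
Group 8 minus oxidation state +2 gives a d⁶ configuration for Fe²⁺.
High-spin: t2g^4 e_g^2, CFSE = -0.4Δ_oct = -11996 cm⁻¹.
Low-spin t2g^6 e_g^0 gives -2.4Δ_oct = -71976 cm⁻¹, but forming 2 extra pairs costs 2P = 43620 cm⁻¹, so E(LS) = -71976 + 43620 = -28356 cm⁻¹.
Thus E(LS) − E(HS) = -16360 cm⁻¹.

-16360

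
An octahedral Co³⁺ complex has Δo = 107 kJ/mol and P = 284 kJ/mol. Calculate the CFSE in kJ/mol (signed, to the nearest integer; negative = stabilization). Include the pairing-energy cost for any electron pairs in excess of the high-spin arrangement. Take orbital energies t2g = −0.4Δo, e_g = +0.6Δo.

-43

Co is in group 9, so Co³⁺ is d⁶ (9 − 3 = 6).
With Δo < P the complex is high-spin.
Filling d⁶ accordingly: t2g^4 e_g^2.
Orbital CFSE = -0.4Δo = -0.4 × 107 = -43 kJ/mol.
High-spin has no excess pairs, so no pairing correction applies.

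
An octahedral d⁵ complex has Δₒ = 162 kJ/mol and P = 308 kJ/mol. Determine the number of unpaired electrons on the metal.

Here Δₒ < P (162 < 308), so the high-spin state is favoured.
That gives t₂g³ eg².
Unpaired electrons: 5.

5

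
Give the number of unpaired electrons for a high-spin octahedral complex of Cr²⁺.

Cr²⁺: group 6, so d-count = 6 − 2 = 4.
Configuration: t₂g³ eg¹, giving 4 unpaired electrons.

4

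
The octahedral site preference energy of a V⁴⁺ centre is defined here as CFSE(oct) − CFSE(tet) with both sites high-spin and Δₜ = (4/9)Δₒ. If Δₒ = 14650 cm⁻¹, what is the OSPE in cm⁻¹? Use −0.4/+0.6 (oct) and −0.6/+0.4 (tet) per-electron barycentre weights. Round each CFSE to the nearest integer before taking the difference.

-1953

V⁴⁺: group 5, so d-count = 5 − 4 = 1.
In an octahedral site d¹ (HS) is t₂g¹ eg⁰, giving CFSE(oct) = -0.4Δₒ = -5860 cm⁻¹.
In a tetrahedral site the filling is e¹ t₂⁰: CFSE(tet) = -0.6Δₜ = -0.6 × (4/9)(14650) = -3907 cm⁻¹.
Subtracting, OSPE = -5860 − (-3907) = -1953 cm⁻¹.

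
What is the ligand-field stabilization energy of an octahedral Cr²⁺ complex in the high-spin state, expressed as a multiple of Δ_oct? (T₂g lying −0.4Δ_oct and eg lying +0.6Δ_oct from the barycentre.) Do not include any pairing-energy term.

Cr is in group 6, so Cr²⁺ is d⁴ (6 − 2 = 4).
Configuration: t₂g³ eg¹.
CFSE = 3(-0.4Δ_oct) + 1(0.6Δ_oct) = -1.2Δ_oct + 0.6Δ_oct = -0.6Δ_oct.

-0.6 Δ_oct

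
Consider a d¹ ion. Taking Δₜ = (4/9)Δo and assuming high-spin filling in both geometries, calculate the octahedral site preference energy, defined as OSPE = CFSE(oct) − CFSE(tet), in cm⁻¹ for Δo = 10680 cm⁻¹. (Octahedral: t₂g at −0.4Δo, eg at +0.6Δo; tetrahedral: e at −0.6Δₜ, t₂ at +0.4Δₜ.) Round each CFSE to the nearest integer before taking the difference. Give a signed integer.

-1424

In an octahedral site d¹ (HS) is t2g^1 e_g^0, giving CFSE(oct) = -0.4Δo = -4272 cm⁻¹.
In a tetrahedral site the filling is e^1 t2^0: CFSE(tet) = -0.6Δₜ = -0.6 × (4/9)(10680) = -2848 cm⁻¹.
Subtracting, OSPE = -4272 − (-2848) = -1424 cm⁻¹.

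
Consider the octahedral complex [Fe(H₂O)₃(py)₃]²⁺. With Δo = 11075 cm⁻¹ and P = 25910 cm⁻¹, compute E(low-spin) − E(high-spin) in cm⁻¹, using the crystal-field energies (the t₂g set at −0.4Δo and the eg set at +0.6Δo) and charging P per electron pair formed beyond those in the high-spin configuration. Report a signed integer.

29670

Ligand charges: 3×(+0) from H₂O and 3×(+0) from py sum to +0; with overall charge +2, Fe is +2.
Fe sits in group 8; removing 2 electrons leaves Fe²⁺ with 8 − 2 = 6 d electrons.
In the high-spin limit (t₂g⁴ eg²) the orbital term is -0.4Δo = -4430 cm⁻¹, with no excess pairing.
For low-spin the configuration is t₂g⁶ eg⁰: orbital energy -2.4 × 11075 = -26580 cm⁻¹, and 2 additional pairs relative to high-spin add 51820 cm⁻¹, giving 25240 cm⁻¹.
E(LS) − E(HS) = 25240 − (-4430) = 29670 cm⁻¹.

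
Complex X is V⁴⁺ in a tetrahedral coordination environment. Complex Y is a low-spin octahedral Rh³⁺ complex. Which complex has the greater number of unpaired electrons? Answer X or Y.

X

X: V⁴⁺: group 5, so d-count = 5 − 4 = 1; Tetrahedral splitting is small, so the complex is high-spin; e¹ t₂⁰ → 1 unpaired.
Y: Rh sits in group 9; removing 3 electrons leaves Rh³⁺ with 9 − 3 = 6 d electrons; t₂g⁶ eg⁰ → 0 unpaired.
So X has more unpaired electrons.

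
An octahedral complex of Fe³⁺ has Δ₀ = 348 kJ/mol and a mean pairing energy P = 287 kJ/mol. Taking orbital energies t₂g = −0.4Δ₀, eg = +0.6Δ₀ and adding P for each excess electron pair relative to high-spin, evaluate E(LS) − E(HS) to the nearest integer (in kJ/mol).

Fe sits in group 8; removing 3 electrons leaves Fe³⁺ with 8 − 3 = 5 d electrons.
In the high-spin limit (t₂g³ eg²) the orbital term is 0.0Δ₀ = 0 kJ/mol, with no excess pairing.
For low-spin the configuration is t₂g⁵ eg⁰: orbital energy -2.0 × 348 = -696 kJ/mol, and 2 additional pairs relative to high-spin add 574 kJ/mol, giving -122 kJ/mol.
Thus E(LS) − E(HS) = -122 kJ/mol.

-122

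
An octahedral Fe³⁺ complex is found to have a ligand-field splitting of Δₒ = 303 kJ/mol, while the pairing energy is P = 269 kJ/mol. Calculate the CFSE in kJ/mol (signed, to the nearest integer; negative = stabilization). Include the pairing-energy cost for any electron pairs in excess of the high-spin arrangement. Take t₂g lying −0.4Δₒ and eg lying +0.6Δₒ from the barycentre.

Fe sits in group 8; removing 3 electrons leaves Fe³⁺ with 8 − 3 = 5 d electrons.
With Δₒ > P the complex is low-spin.
Configuration: t₂g⁵ eg⁰.
Orbital CFSE = -2.0Δₒ = -2.0 × 303 = -606 kJ/mol.
Excess pairs vs high-spin: 2 − 0 = 2; pairing cost = +538 kJ/mol.
Net CFSE = -606 + 538 = -68 kJ/mol.

-68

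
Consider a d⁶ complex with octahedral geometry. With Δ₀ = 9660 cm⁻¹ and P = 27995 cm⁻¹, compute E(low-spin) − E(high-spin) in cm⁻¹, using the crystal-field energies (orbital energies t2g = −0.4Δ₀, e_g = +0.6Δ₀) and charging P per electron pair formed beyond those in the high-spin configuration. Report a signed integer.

36670

In the high-spin limit (t2g^4 e_g^2) the orbital term is -0.4Δ₀ = -3864 cm⁻¹, with no excess pairing.
Low-spin t2g^6 e_g^0 gives -2.4Δ₀ = -23184 cm⁻¹, but forming 2 extra pairs costs 2P = 55990 cm⁻¹, so E(LS) = -23184 + 55990 = 32806 cm⁻¹.
E(LS) − E(HS) = 32806 − (-3864) = 36670 cm⁻¹.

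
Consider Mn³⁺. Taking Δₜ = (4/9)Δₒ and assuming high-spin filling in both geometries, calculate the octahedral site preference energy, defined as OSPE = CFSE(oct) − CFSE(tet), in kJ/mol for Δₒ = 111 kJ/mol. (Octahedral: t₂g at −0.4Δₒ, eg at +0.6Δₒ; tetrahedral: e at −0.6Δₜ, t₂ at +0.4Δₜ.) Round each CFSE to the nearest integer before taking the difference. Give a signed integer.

Mn is in group 7, so Mn³⁺ is d⁴ (7 − 3 = 4).
Octahedral high-spin t₂g³ eg¹: CFSE = -0.6 × 111 = -67 kJ/mol.
In a tetrahedral site the filling is e² t₂²: CFSE(tet) = -0.4Δₜ = -0.4 × (4/9)(111) = -20 kJ/mol.
OSPE = -67 − (-20) = -47 kJ/mol.

-47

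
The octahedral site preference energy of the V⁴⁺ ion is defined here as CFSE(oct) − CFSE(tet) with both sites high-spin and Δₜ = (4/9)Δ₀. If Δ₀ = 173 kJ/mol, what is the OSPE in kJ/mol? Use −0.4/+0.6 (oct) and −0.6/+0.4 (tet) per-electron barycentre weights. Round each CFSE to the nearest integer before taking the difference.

V⁴⁺: group 5, so d-count = 5 − 4 = 1.
Octahedral high-spin t₂g¹ eg⁰: CFSE = -0.4 × 173 = -69 kJ/mol.
Tetrahedral: e¹ t₂⁰, CFSE = 1(−0.6) + 0(+0.4) = -0.6Δₜ = -0.6 × (4/9) × 173 = -46 kJ/mol.
Subtracting, OSPE = -69 − (-46) = -23 kJ/mol.

-23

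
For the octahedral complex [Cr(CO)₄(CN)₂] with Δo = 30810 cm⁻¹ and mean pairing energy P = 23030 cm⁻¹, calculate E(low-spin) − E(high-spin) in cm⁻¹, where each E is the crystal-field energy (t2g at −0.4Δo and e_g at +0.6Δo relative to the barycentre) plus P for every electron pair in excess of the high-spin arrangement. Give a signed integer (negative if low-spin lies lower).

-7780

Ligand charges: 4×(+0) from CO and 2×(-1) from CN⁻ sum to -2; with overall charge +0, Cr is +2.
Group 6 minus oxidation state +2 gives a d⁴ configuration for Cr²⁺.
High-spin d⁴ fills as t2g^3 e_g^1 with CFSE 3(−0.4) + 1(+0.6) = -0.6Δo = -18486 cm⁻¹.
Low-spin: t2g^4 e_g^0, orbital CFSE = -1.6Δo = -49296 cm⁻¹; plus 1 excess pair × P = +23030 cm⁻¹; total -26266 cm⁻¹.
E(LS) − E(HS) = -26266 − (-18486) = -7780 cm⁻¹.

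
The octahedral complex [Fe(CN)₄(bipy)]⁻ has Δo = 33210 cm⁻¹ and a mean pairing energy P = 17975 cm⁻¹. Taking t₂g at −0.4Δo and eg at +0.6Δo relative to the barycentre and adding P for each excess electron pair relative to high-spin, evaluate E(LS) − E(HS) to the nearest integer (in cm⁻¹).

-30470

Ligand charges: 4×(-1) from CN⁻ and 1×(+0) from bipy sum to -4; with overall charge -1, Fe is +3.
Fe³⁺: group 8, so d-count = 8 − 3 = 5.
High-spin: t₂g³ eg², CFSE = 0.0Δo = 0 cm⁻¹.
Low-spin: t₂g⁵ eg⁰, orbital CFSE = -2.0Δo = -66420 cm⁻¹; plus 2 excess pairs × P = +35950 cm⁻¹; total -30470 cm⁻¹.
The difference is -30470 − (0) = -30470 cm⁻¹, so low-spin lies lower.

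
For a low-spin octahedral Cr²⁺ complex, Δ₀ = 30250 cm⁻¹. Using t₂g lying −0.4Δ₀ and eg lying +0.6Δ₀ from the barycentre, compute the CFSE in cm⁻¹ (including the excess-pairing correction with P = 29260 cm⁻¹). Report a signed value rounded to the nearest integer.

-19140

Cr²⁺: group 6, so d-count = 6 − 2 = 4.
The d⁴ electrons fill as t₂g⁴ eg⁰.
The orbital stabilization is -1.6Δ₀ = -1.6 × 30250 = -48400 cm⁻¹.
Pairing penalty: 1 pair vs 0 in the high-spin reference → 1 extra × P = 29260 cm⁻¹.
Overall CFSE = -48400 + 29260 = -19140 cm⁻¹.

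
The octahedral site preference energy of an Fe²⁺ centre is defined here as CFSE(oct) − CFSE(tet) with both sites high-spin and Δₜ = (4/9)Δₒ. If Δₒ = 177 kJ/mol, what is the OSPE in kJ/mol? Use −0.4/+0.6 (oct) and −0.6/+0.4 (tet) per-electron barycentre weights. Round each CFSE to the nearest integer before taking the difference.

-24

Group 8 minus oxidation state +2 gives a d⁶ configuration for Fe²⁺.
Octahedral (high-spin): t₂g⁴ eg², CFSE = 4(−0.4) + 2(+0.6) = -0.4Δₒ = -0.4 × 177 = -71 kJ/mol.
In a tetrahedral site the filling is e³ t₂³: CFSE(tet) = -0.6Δₜ = -0.6 × (4/9)(177) = -47 kJ/mol.
OSPE = -71 − (-47) = -24 kJ/mol.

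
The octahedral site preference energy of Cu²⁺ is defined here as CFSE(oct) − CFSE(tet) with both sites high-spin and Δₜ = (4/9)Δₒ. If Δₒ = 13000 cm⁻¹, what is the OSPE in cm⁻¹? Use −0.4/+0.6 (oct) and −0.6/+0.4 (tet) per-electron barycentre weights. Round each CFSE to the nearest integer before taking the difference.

Cu²⁺: group 11, so d-count = 11 − 2 = 9.
In an octahedral site d⁹ (HS) is t₂g⁶ eg³, giving CFSE(oct) = -0.6Δₒ = -7800 cm⁻¹.
In a tetrahedral site the filling is e⁴ t₂⁵: CFSE(tet) = -0.4Δₜ = -0.4 × (4/9)(13000) = -2311 cm⁻¹.
OSPE = -7800 − (-2311) = -5489 cm⁻¹.

-5489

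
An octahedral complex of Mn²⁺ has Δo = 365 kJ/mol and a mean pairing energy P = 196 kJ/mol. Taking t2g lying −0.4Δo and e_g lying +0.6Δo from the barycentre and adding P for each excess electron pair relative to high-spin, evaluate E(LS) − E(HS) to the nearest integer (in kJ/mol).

-338

Mn sits in group 7; removing 2 electrons leaves Mn²⁺ with 7 − 2 = 5 d electrons.
High-spin d⁵ fills as t2g^3 e_g^2 with CFSE 3(−0.4) + 2(+0.6) = 0.0Δo = 0 kJ/mol.
Low-spin: t2g^5 e_g^0, orbital CFSE = -2.0Δo = -730 kJ/mol; plus 2 excess pairs × P = +392 kJ/mol; total -338 kJ/mol.
Thus E(LS) − E(HS) = -338 kJ/mol.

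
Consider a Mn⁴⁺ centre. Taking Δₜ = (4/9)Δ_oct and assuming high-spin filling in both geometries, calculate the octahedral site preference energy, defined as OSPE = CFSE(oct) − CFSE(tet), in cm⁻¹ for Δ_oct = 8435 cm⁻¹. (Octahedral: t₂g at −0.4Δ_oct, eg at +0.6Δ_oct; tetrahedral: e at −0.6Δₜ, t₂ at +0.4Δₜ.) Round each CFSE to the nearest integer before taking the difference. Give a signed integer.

-7123

Mn sits in group 7; removing 4 electrons leaves Mn⁴⁺ with 7 − 4 = 3 d electrons.
Octahedral high-spin t₂g³ eg⁰: CFSE = -1.2 × 8435 = -10122 cm⁻¹.
Tetrahedral e² t₂¹ gives -0.8Δₜ = -0.8 × (4/9) × 8435 = -2999 cm⁻¹.
OSPE = -10122 − (-2999) = -7123 cm⁻¹.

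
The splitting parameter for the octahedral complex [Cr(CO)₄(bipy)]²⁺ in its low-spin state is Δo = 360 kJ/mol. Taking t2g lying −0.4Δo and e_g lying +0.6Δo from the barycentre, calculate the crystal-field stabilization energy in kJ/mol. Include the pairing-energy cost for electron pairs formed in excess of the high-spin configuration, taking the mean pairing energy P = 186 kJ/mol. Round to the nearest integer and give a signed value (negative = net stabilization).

Ligand charges: 4×(+0) from CO and 1×(+0) from bipy sum to +0; with overall charge +2, Cr is +2.
Cr sits in group 6; removing 2 electrons leaves Cr²⁺ with 6 − 2 = 4 d electrons.
Configuration: t2g^4 e_g^0.
Orbital CFSE = 4(-0.4) + 0(0.6) = -1.6Δo = -1.6 × 360 = -576 kJ/mol.
Relative to high-spin t2g^3 e_g^1 (0 paired), the low-spin configuration has 1 additional pair, contributing +1 × 186 = +186 kJ/mol.
Net CFSE = -576 + 186 = -390 kJ/mol.

-390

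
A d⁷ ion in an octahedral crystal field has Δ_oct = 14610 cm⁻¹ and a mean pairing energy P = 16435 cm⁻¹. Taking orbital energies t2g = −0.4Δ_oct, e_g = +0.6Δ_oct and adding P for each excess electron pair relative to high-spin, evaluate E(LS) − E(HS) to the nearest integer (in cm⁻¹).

1825

High-spin d⁷ fills as t2g^5 e_g^2 with CFSE 5(−0.4) + 2(+0.6) = -0.8Δ_oct = -11688 cm⁻¹.
Low-spin t2g^6 e_g^1 gives -1.8Δ_oct = -26298 cm⁻¹, but forming 1 extra pair costs 1P = 16435 cm⁻¹, so E(LS) = -26298 + 16435 = -9863 cm⁻¹.
E(LS) − E(HS) = -9863 − (-11688) = 1825 cm⁻¹.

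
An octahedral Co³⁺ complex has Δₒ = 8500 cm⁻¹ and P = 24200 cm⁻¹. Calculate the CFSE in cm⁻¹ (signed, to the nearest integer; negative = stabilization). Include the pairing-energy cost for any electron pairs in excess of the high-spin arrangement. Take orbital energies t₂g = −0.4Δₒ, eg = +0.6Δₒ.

Co sits in group 9; removing 3 electrons leaves Co³⁺ with 9 − 3 = 6 d electrons.
Here Δₒ < P (8500 < 24200), so the high-spin state is favoured.
Configuration: t₂g⁴ eg².
Orbital CFSE = -0.4Δₒ = -0.4 × 8500 = -3400 cm⁻¹.
High-spin has no excess pairs, so no pairing correction applies.

-3400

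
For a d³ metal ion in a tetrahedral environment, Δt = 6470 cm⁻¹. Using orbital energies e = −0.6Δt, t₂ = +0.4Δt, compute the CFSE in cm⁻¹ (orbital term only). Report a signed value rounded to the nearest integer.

Tetrahedral fields are weak (Δₜ ≈ 4/9 Δₒ), so electrons fill high-spin.
Configuration: e² t₂¹.
The orbital stabilization is -0.8Δt = -0.8 × 6470 = -5176 cm⁻¹.

-5176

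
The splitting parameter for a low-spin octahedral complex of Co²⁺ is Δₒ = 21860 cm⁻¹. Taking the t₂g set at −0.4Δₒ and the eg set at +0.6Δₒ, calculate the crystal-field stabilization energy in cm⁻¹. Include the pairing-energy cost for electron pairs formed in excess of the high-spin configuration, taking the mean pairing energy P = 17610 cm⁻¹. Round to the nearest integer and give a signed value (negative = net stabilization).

-21738

Group 9 minus oxidation state +2 gives a d⁷ configuration for Co²⁺.
Electron filling gives t₂g⁶ eg¹.
Orbital CFSE = 6(-0.4) + 1(0.6) = -1.8Δₒ = -1.8 × 21860 = -39348 cm⁻¹.
Pairing penalty: 3 pairs vs 2 in the high-spin reference → 1 extra × P = 17610 cm⁻¹.
Net CFSE = -39348 + 17610 = -21738 cm⁻¹.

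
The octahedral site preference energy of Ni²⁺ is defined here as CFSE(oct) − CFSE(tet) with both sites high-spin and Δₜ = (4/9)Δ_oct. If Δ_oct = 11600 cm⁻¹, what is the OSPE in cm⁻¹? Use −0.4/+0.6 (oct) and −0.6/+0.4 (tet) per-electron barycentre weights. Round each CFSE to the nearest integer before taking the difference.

Ni sits in group 10; removing 2 electrons leaves Ni²⁺ with 10 − 2 = 8 d electrons.
In an octahedral site d⁸ (HS) is t₂g⁶ eg², giving CFSE(oct) = -1.2Δ_oct = -13920 cm⁻¹.
In a tetrahedral site the filling is e⁴ t₂⁴: CFSE(tet) = -0.8Δₜ = -0.8 × (4/9)(11600) = -4124 cm⁻¹.
Subtracting, OSPE = -13920 − (-4124) = -9796 cm⁻¹.

-9796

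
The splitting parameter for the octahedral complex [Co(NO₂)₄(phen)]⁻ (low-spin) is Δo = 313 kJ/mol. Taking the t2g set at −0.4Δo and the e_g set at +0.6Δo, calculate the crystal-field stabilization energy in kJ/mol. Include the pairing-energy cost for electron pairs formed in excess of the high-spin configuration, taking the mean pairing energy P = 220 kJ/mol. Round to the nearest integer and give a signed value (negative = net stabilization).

-311

Ligand charges: 4×(-1) from NO₂⁻ and 1×(+0) from phen sum to -4; with overall charge -1, Co is +3.
Co sits in group 9; removing 3 electrons leaves Co³⁺ with 9 − 3 = 6 d electrons.
Configuration: t2g^6 e_g^0.
The orbital stabilization is -2.4Δo = -2.4 × 313 = -751 kJ/mol.
High-spin d⁶ would be t2g^4 e_g^2 with 1 pair; low-spin has 3, so 2 excess pairs cost +2P = +440 kJ/mol.
Combining: -751 + 440 = -311 kJ/mol.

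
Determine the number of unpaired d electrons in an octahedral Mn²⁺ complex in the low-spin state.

1

Mn is in group 7, so Mn²⁺ is d⁵ (7 − 2 = 5).
Configuration: t2g^5 e_g^0, giving 1 unpaired electron.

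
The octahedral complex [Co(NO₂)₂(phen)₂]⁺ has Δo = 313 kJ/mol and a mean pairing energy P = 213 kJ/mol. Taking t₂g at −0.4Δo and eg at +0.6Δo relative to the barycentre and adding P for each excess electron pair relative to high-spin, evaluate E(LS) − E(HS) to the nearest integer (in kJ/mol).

Ligand charges: 2×(-1) from NO₂⁻ and 2×(+0) from phen sum to -2; with overall charge +1, Co is +3.
Group 9 minus oxidation state +3 gives a d⁶ configuration for Co³⁺.
In the high-spin limit (t₂g⁴ eg²) the orbital term is -0.4Δo = -125 kJ/mol, with no excess pairing.
Low-spin: t₂g⁶ eg⁰, orbital CFSE = -2.4Δo = -751 kJ/mol; plus 2 excess pairs × P = +426 kJ/mol; total -325 kJ/mol.
E(LS) − E(HS) = -325 − (-125) = -200 kJ/mol.

-200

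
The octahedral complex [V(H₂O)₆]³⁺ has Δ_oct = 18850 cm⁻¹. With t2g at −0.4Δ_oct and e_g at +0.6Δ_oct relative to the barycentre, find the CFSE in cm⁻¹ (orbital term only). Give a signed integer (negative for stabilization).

H₂O is neutral, so the +3 overall charge sits on V: oxidation state +3.
V is in group 5, so V³⁺ is d² (5 − 3 = 2).
The d² electrons fill as t2g^2 e_g^0.
CFSE(orbital) = 2×(-0.4Δ_oct) + 0×(0.6Δ_oct) = -0.8Δ_oct; with Δ_oct = 18850 cm⁻¹ that is -15080 cm⁻¹.

-15080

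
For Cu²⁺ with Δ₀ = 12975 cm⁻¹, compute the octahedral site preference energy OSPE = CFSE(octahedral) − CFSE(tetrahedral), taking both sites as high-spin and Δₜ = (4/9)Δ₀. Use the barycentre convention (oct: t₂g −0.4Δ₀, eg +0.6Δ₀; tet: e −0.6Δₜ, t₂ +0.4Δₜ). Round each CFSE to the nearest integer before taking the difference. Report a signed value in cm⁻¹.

-5478

Cu is in group 11, so Cu²⁺ is d⁹ (11 − 2 = 9).
Octahedral (high-spin): t₂g⁶ eg³, CFSE = 6(−0.4) + 3(+0.6) = -0.6Δ₀ = -0.6 × 12975 = -7785 cm⁻¹.
Tetrahedral: e⁴ t₂⁵, CFSE = 4(−0.6) + 5(+0.4) = -0.4Δₜ = -0.4 × (4/9) × 12975 = -2307 cm⁻¹.
Subtracting, OSPE = -7785 − (-2307) = -5478 cm⁻¹.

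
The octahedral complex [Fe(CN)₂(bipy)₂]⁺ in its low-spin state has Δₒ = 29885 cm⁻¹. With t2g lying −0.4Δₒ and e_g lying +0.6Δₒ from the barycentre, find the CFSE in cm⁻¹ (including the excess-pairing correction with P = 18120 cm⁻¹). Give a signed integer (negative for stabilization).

-23530

Ligand charges: 2×(-1) from CN⁻ and 2×(+0) from bipy sum to -2; with overall charge +1, Fe is +3.
Group 8 minus oxidation state +3 gives a d⁵ configuration for Fe³⁺.
Electron filling gives t2g^5 e_g^0.
The orbital stabilization is -2.0Δₒ = -2.0 × 29885 = -59770 cm⁻¹.
Relative to high-spin t2g^3 e_g^2 (0 paired), the low-spin configuration has 2 additional pairs, contributing +2 × 18120 = +36240 cm⁻¹.
Overall CFSE = -59770 + 36240 = -23530 cm⁻¹.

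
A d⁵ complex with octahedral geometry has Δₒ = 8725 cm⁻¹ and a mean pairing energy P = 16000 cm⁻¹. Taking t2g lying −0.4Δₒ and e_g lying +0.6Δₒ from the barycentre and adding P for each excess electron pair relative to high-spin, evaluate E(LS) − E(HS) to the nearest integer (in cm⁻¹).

14550

High-spin: t2g^3 e_g^2, CFSE = 0.0Δₒ = 0 cm⁻¹.
Low-spin: t2g^5 e_g^0, orbital CFSE = -2.0Δₒ = -17450 cm⁻¹; plus 2 excess pairs × P = +32000 cm⁻¹; total 14550 cm⁻¹.
E(LS) − E(HS) = 14550 − (0) = 14550 cm⁻¹.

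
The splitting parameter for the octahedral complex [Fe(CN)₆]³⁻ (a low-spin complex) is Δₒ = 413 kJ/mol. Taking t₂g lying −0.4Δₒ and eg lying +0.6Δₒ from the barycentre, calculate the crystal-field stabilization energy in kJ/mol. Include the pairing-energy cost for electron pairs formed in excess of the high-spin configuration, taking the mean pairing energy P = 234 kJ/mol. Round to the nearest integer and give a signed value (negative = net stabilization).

Each CN⁻ contributes -1; 6 × (-1) = -6. With overall charge -3, Fe is in the +3 oxidation state.
Fe sits in group 8; removing 3 electrons leaves Fe³⁺ with 8 − 3 = 5 d electrons.
Electron filling gives t₂g⁵ eg⁰.
Orbital CFSE = 5(-0.4) + 0(0.6) = -2.0Δₒ = -2.0 × 413 = -826 kJ/mol.
High-spin d⁵ would be t₂g³ eg² with 0 pairs; low-spin has 2, so 2 excess pairs cost +2P = +468 kJ/mol.
Combining: -826 + 468 = -358 kJ/mol.

-358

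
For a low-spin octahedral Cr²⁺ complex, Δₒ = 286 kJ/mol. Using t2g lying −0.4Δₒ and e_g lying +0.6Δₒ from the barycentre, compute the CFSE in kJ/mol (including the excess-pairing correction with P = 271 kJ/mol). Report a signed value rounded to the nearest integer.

-187

Cr is in group 6, so Cr²⁺ is d⁴ (6 − 2 = 4).
Configuration: t2g^4 e_g^0.
CFSE(orbital) = 4×(-0.4Δₒ) + 0×(0.6Δₒ) = -1.6Δₒ; with Δₒ = 286 kJ/mol that is -458 kJ/mol.
Relative to high-spin t2g^3 e_g^1 (0 paired), the low-spin configuration has 1 additional pair, contributing +1 × 271 = +271 kJ/mol.
Net CFSE = -458 + 271 = -187 kJ/mol.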